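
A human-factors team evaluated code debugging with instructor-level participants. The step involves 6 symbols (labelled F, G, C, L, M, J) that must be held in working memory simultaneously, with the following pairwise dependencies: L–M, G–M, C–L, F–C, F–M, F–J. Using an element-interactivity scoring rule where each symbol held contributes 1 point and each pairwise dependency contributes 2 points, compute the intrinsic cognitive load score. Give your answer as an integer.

Count of symbols held simultaneously: 6.
Count of pairwise dependencies listed: 6.
Element contribution: 6 × 1 = 6.
Interaction contribution: 6 × 2 = 12.
Intrinsic load = 6 + 12 = 18.

18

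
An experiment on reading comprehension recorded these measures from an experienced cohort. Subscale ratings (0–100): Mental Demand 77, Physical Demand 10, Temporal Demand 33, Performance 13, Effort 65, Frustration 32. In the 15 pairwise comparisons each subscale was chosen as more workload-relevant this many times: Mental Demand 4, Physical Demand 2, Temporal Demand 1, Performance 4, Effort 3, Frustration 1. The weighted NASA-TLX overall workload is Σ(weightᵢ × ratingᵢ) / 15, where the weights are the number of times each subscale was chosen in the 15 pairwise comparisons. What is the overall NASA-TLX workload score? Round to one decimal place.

The tallies are the weights (they sum to 15).
Weighted sum = 4·77 + 2·10 + 1·33 + 4·13 + 3·65 + 1·32
            = 308 + 20 + 33 + 52 + 195 + 32 = 640.
Overall workload = 640 / 15 = 42.6667 ≈ 42.7.

42.7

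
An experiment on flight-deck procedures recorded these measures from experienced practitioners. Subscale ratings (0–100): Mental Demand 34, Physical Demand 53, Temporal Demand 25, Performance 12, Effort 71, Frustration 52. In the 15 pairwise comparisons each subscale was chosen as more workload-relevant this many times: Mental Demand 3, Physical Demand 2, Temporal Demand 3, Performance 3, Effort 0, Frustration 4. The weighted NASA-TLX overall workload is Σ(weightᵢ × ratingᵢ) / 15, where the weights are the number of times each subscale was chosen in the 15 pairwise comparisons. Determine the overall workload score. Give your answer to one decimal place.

35.1

The tallies are the weights (they sum to 15).
Weighted sum = 3·34 + 2·53 + 3·25 + 3·12 + 0·71 + 4·52
            = 102 + 106 + 75 + 36 + 0 + 208 = 527.
Overall workload = 527 / 15 = 35.1333 ≈ 35.1.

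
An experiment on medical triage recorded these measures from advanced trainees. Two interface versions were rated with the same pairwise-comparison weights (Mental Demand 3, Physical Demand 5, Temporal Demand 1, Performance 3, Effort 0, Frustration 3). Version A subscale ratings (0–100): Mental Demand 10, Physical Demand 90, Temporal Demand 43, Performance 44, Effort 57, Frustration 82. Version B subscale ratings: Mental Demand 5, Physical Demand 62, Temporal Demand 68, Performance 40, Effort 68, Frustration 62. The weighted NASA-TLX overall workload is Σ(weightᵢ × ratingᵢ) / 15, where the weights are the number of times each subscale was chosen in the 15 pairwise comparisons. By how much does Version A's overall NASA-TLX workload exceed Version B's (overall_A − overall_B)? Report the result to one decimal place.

13.5

Version A weighted sum = 3·10 + 5·90 + 1·43 + 3·44 + 0·57 + 3·82 = 30 + 450 + 43 + 132 + 0 + 246 = 901; overall_A = 901/15 = 60.0667.
Version B weighted sum = 3·5 + 5·62 + 1·68 + 3·40 + 0·68 + 3·62 = 15 + 310 + 68 + 120 + 0 + 186 = 699; overall_B = 699/15 = 46.6000.
Difference = 60.0667 − 46.6000 = 13.4667 ≈ 13.5.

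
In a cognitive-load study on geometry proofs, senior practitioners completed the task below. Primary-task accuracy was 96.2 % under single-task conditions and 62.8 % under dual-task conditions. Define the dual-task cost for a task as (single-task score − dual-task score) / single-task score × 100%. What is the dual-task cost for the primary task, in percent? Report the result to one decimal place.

Cost = (96.2 − 62.8) / 96.2 × 100%
     = 33.4000 / 96.2 × 100% = 34.7193%.
≈ 34.7%.

34.7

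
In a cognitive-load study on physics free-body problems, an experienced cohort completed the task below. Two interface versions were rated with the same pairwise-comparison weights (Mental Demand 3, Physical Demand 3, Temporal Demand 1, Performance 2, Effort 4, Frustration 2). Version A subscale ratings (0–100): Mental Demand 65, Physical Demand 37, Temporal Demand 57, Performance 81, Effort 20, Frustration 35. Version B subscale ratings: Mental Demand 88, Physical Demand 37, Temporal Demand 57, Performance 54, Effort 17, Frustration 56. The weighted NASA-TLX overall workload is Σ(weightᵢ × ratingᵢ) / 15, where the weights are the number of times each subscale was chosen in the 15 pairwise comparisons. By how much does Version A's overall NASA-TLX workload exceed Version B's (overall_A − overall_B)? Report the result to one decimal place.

-3.0

Version A weighted sum = 3·65 + 3·37 + 1·57 + 2·81 + 4·20 + 2·35 = 195 + 111 + 57 + 162 + 80 + 70 = 675; overall_A = 675/15 = 45.0000.
Version B weighted sum = 3·88 + 3·37 + 1·57 + 2·54 + 4·17 + 2·56 = 264 + 111 + 57 + 108 + 68 + 112 = 720; overall_B = 720/15 = 48.0000.
Difference = 45.0000 − 48.0000 = -3.0000 ≈ -3.0.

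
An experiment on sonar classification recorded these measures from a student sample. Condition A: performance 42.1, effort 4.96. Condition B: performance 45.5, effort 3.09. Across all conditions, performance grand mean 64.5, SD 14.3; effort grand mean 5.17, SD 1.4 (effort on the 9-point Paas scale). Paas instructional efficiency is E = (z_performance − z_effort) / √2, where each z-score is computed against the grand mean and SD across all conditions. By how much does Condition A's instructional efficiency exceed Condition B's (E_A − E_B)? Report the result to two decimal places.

Condition A: z_P = (42.1 − 64.5)/14.3 = -1.5664; z_E = (4.96 − 5.17)/1.4 = -0.1500; E_A = (-1.5664 − (-0.1500))/√2 = -1.0015.
Condition B: z_P = (45.5 − 64.5)/14.3 = -1.3287; z_E = (3.09 − 5.17)/1.4 = -1.4857; E_B = (-1.3287 − (-1.4857))/√2 = 0.1110.
E_A − E_B = -1.0015 − 0.1110 = -1.1125 ≈ -1.11.

-1.11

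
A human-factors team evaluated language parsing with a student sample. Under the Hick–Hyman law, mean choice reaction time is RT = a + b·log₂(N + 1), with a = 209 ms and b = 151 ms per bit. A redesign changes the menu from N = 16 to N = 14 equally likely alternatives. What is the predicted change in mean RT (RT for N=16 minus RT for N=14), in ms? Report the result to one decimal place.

27.3

RT(16) = 209 + 151·log₂(17) = 209 + 151·4.0875 = 826.2125 ms.
RT(14) = 209 + 151·log₂(15) = 209 + 151·3.9069 = 798.9419 ms.
Difference = 826.2125 − 798.9419 = 27.2706 ≈ 27.3 ms.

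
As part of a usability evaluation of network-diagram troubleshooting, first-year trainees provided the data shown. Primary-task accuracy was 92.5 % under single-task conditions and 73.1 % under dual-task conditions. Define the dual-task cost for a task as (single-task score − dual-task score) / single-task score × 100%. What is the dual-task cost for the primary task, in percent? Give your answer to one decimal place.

Cost = (92.5 − 73.1) / 92.5 × 100%
     = 19.4000 / 92.5 × 100% = 20.9730%.
≈ 21.0%.

21.0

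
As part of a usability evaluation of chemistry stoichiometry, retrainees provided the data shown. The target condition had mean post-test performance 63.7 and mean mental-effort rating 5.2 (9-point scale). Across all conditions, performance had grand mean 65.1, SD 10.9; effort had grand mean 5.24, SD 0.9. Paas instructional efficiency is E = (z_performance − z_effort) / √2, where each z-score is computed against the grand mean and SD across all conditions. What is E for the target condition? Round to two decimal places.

-0.06

z_performance = (63.7 − 65.1) / 10.9 = -1.4000 / 10.9 = -0.1284.
z_effort = (5.2 − 5.24) / 0.9 = -0.0400 / 0.9 = -0.0444.
z_P − z_E = -0.1284 − (-0.0444) = -0.0840.
E = -0.0840 / √2 = -0.0840 / 1.41421 = -0.0594 ≈ -0.06.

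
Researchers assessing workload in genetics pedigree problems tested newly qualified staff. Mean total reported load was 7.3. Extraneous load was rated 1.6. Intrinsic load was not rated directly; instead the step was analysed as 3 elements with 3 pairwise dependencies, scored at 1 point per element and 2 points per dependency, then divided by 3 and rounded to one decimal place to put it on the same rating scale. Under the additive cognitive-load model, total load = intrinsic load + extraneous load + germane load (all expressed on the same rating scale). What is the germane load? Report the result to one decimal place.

Intrinsic (element-interactivity): (3 × 1 + 3 × 2) / 3 = 9 / 3 = 3.0000 → 3.0.
germane load = total − intrinsic − extraneous
             = 7.3 − 3.0 − 1.6 = 2.7.

2.7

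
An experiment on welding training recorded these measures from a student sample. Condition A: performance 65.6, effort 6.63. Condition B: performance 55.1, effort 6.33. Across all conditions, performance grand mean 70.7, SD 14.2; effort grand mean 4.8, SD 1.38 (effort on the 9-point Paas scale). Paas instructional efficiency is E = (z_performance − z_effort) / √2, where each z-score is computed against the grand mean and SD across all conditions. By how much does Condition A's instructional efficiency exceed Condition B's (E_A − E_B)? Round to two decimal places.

Condition A: z_P = (65.6 − 70.7)/14.2 = -0.3592; z_E = (6.63 − 4.8)/1.38 = 1.3261; E_A = (-0.3592 − 1.3261)/√2 = -1.1917.
Condition B: z_P = (55.1 − 70.7)/14.2 = -1.0986; z_E = (6.33 − 4.8)/1.38 = 1.1087; E_B = (-1.0986 − 1.1087)/√2 = -1.5608.
E_A − E_B = -1.1917 − (-1.5608) = 0.3691 ≈ 0.37.

0.37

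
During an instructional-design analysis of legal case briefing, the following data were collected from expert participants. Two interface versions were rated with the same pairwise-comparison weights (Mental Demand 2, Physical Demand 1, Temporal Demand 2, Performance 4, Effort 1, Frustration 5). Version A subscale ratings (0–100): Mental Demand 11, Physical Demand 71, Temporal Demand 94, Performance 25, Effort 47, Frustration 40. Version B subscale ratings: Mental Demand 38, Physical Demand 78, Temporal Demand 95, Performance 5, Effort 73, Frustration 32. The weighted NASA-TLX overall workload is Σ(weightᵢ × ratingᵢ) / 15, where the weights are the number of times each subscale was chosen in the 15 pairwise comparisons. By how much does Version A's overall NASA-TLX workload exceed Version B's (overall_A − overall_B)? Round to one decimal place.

2.1

Version A weighted sum = 2·11 + 1·71 + 2·94 + 4·25 + 1·47 + 5·40 = 22 + 71 + 188 + 100 + 47 + 200 = 628; overall_A = 628/15 = 41.8667.
Version B weighted sum = 2·38 + 1·78 + 2·95 + 4·5 + 1·73 + 5·32 = 76 + 78 + 190 + 20 + 73 + 160 = 597; overall_B = 597/15 = 39.8000.
Difference = 41.8667 − 39.8000 = 2.0667 ≈ 2.1.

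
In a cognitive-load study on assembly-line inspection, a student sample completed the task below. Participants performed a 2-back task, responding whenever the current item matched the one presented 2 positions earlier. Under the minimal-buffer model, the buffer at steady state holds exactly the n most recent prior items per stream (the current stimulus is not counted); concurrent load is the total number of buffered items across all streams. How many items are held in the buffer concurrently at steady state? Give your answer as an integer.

2

The buffer holds the 2 most recent prior items.
Steady-state concurrent load = 2 items.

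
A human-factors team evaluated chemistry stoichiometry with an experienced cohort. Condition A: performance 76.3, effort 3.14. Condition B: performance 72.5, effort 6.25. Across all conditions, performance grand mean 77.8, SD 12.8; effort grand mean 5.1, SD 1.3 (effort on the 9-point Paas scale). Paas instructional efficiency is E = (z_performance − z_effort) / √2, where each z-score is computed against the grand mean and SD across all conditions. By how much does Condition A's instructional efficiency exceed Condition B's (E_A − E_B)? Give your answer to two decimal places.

1.90

Condition A: z_P = (76.3 − 77.8)/12.8 = -0.1172; z_E = (3.14 − 5.1)/1.3 = -1.5077; E_A = (-0.1172 − (-1.5077))/√2 = 0.9832.
Condition B: z_P = (72.5 − 77.8)/12.8 = -0.4141; z_E = (6.25 − 5.1)/1.3 = 0.8846; E_B = (-0.4141 − 0.8846)/√2 = -0.9183.
E_A − E_B = 0.9832 − (-0.9183) = 1.9015 ≈ 1.90.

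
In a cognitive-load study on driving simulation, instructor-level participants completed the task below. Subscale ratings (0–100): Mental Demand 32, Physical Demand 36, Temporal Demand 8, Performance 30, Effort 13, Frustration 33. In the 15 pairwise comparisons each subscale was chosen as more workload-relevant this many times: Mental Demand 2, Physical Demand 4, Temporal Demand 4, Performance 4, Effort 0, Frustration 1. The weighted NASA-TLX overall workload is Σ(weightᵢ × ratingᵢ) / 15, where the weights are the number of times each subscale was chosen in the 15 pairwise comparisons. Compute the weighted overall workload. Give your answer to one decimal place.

26.2

The tallies are the weights (they sum to 15).
Weighted sum = 2·32 + 4·36 + 4·8 + 4·30 + 0·13 + 1·33
            = 64 + 144 + 32 + 120 + 0 + 33 = 393.
Overall workload = 393 / 15 = 26.2000 ≈ 26.2.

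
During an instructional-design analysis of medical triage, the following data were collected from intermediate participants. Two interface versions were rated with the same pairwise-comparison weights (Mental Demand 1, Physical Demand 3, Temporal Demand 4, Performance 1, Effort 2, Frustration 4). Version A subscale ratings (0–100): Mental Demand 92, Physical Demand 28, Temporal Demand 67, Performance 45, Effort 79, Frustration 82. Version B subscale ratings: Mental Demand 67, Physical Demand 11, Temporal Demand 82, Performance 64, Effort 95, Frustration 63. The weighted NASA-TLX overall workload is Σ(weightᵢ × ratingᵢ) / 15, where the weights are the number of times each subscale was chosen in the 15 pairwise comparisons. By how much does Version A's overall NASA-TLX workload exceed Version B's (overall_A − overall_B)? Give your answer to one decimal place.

Version A weighted sum = 1·92 + 3·28 + 4·67 + 1·45 + 2·79 + 4·82 = 92 + 84 + 268 + 45 + 158 + 328 = 975; overall_A = 975/15 = 65.0000.
Version B weighted sum = 1·67 + 3·11 + 4·82 + 1·64 + 2·95 + 4·63 = 67 + 33 + 328 + 64 + 190 + 252 = 934; overall_B = 934/15 = 62.2667.
Difference = 65.0000 − 62.2667 = 2.7333 ≈ 2.7.

2.7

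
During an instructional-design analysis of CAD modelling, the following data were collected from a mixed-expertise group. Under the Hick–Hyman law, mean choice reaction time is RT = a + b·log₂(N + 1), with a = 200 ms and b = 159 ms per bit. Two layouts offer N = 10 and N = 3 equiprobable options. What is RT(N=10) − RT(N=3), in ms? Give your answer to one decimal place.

RT(10) = 200 + 159·log₂(11) = 200 + 159·3.4594 = 750.0446 ms.
RT(3) = 200 + 159·log₂(4) = 200 + 159·2.0000 = 518.0000 ms.
Difference = 750.0446 − 518.0000 = 232.0446 ≈ 232.0 ms.

232.0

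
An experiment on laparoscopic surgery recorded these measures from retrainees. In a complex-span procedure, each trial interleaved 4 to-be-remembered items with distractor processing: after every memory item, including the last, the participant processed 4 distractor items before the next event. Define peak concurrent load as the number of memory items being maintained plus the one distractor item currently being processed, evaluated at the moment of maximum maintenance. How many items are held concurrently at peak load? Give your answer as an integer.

Maintenance is greatest during the distractor(s) after memory item 4: all 4 memory items are being held.
One distractor item is concurrently being processed.
Peak concurrent load = 4 + 1 = 5 items.

5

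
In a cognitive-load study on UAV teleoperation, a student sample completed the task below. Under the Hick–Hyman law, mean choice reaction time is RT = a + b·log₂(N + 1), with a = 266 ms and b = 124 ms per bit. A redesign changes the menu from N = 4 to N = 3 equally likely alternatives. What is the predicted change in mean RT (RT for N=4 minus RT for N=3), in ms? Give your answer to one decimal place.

39.9

RT(4) = 266 + 124·log₂(5) = 266 + 124·2.3219 = 553.9156 ms.
RT(3) = 266 + 124·log₂(4) = 266 + 124·2.0000 = 514.0000 ms.
Difference = 553.9156 − 514.0000 = 39.9156 ≈ 39.9 ms.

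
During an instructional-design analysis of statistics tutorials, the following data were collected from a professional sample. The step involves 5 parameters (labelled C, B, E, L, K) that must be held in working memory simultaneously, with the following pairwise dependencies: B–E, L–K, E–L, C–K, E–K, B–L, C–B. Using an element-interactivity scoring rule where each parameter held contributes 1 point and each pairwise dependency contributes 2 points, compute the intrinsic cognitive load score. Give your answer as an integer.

Count of parameters held simultaneously: 5.
Count of pairwise dependencies listed: 7.
Element contribution: 5 × 1 = 5.
Interaction contribution: 7 × 2 = 14.
Intrinsic load = 5 + 14 = 19.

19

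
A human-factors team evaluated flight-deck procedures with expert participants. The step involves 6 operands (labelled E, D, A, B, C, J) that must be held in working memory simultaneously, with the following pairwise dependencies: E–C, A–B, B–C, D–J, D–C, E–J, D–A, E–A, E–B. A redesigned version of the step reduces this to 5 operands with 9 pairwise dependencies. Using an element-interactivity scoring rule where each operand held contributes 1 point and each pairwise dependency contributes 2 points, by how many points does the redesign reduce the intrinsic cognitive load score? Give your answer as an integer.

Original: 6 × 1 + 9 × 2 = 6 + 18 = 24.
Redesigned: 5 × 1 + 9 × 2 = 5 + 18 = 23.
Reduction = 24 − 23 = 1.

1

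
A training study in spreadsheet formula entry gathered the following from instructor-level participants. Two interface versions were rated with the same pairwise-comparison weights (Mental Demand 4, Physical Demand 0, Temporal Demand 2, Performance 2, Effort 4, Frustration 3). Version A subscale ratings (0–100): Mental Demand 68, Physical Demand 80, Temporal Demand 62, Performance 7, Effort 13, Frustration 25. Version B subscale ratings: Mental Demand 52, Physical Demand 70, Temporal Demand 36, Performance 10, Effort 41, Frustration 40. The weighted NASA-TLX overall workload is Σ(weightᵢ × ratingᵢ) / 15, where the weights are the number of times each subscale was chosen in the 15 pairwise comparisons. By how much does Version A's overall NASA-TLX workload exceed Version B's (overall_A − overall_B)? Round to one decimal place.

Version A weighted sum = 4·68 + 0·80 + 2·62 + 2·7 + 4·13 + 3·25 = 272 + 0 + 124 + 14 + 52 + 75 = 537; overall_A = 537/15 = 35.8000.
Version B weighted sum = 4·52 + 0·70 + 2·36 + 2·10 + 4·41 + 3·40 = 208 + 0 + 72 + 20 + 164 + 120 = 584; overall_B = 584/15 = 38.9333.
Difference = 35.8000 − 38.9333 = -3.1333 ≈ -3.1.

-3.1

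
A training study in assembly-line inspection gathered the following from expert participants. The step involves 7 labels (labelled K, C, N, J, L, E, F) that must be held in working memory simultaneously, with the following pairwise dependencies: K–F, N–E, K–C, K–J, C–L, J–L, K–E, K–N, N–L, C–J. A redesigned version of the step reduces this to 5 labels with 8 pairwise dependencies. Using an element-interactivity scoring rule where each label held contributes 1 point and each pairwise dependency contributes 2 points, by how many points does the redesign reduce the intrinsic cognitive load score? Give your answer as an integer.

Original: 7 × 1 + 10 × 2 = 7 + 20 = 27.
Redesigned: 5 × 1 + 8 × 2 = 5 + 16 = 21.
Reduction = 27 − 21 = 6.

6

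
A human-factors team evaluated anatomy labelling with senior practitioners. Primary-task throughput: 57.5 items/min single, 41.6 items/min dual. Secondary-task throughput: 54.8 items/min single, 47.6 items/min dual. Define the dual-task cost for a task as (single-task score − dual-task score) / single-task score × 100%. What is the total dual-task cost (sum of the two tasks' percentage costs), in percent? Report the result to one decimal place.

Primary cost = (57.5 − 41.6) / 57.5 × 100% = 27.6522%.
Secondary cost = (54.8 − 47.6) / 54.8 × 100% = 13.1387%.
Total = 27.6522% + 13.1387% = 40.7909% ≈ 40.8%.

40.8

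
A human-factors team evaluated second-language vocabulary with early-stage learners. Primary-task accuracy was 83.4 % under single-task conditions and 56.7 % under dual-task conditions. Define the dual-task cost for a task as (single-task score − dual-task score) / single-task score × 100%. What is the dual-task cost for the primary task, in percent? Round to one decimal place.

Cost = (83.4 − 56.7) / 83.4 × 100%
     = 26.7000 / 83.4 × 100% = 32.0144%.
≈ 32.0%.

32.0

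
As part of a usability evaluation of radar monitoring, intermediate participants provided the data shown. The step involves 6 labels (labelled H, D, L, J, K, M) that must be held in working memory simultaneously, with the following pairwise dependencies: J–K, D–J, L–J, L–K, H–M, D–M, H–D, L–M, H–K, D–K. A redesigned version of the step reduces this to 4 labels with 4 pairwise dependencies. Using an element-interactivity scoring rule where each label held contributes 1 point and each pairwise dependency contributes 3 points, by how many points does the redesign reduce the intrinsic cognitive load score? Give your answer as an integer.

20

Original: 6 × 1 + 10 × 3 = 6 + 30 = 36.
Redesigned: 4 × 1 + 4 × 3 = 4 + 12 = 16.
Reduction = 36 − 16 = 20.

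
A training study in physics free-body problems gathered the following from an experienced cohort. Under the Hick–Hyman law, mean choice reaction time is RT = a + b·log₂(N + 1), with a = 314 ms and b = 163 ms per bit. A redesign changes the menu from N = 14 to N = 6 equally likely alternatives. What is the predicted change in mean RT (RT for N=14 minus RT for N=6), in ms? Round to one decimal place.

179.2

RT(14) = 314 + 163·log₂(15) = 314 + 163·3.9069 = 950.8247 ms.
RT(6) = 314 + 163·log₂(7) = 314 + 163·2.8074 = 771.6062 ms.
Difference = 950.8247 − 771.6062 = 179.2185 ≈ 179.2 ms.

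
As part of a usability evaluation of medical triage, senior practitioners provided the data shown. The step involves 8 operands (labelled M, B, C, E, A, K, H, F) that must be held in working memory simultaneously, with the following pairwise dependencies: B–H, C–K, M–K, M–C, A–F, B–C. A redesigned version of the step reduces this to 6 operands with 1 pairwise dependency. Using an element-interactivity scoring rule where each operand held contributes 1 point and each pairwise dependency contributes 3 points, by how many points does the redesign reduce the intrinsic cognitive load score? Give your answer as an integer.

17

Original: 8 × 1 + 6 × 3 = 8 + 18 = 26.
Redesigned: 6 × 1 + 1 × 3 = 6 + 3 = 9.
Reduction = 26 − 9 = 17.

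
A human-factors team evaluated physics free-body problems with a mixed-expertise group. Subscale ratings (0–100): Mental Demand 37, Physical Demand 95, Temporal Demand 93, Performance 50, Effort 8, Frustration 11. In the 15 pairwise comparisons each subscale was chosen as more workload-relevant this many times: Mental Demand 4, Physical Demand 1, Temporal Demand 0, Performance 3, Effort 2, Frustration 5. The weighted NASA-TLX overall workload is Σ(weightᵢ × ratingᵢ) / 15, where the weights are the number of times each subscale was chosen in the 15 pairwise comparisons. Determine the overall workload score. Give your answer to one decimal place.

The tallies are the weights (they sum to 15).
Weighted sum = 4·37 + 1·95 + 0·93 + 3·50 + 2·8 + 5·11
            = 148 + 95 + 0 + 150 + 16 + 55 = 464.
Overall workload = 464 / 15 = 30.9333 ≈ 30.9.

30.9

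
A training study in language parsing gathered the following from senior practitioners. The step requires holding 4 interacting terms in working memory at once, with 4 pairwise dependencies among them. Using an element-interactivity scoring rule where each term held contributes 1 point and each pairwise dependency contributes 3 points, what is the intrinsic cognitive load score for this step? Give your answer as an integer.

16

Element contribution: 4 × 1 = 4.
Interaction contribution: 4 × 3 = 12.
Intrinsic load = 4 + 12 = 16.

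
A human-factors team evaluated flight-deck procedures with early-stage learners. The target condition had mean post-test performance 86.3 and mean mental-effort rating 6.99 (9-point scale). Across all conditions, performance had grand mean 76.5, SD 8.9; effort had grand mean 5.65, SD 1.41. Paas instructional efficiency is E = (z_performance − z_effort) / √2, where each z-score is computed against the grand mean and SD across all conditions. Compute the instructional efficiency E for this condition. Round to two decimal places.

z_performance = (86.3 − 76.5) / 8.9 = 9.8000 / 8.9 = 1.1011.
z_effort = (6.99 − 5.65) / 1.41 = 1.3400 / 1.41 = 0.9504.
z_P − z_E = 1.1011 − 0.9504 = 0.1507.
E = 0.1507 / √2 = 0.1507 / 1.41421 = 0.1066 ≈ 0.11.

0.11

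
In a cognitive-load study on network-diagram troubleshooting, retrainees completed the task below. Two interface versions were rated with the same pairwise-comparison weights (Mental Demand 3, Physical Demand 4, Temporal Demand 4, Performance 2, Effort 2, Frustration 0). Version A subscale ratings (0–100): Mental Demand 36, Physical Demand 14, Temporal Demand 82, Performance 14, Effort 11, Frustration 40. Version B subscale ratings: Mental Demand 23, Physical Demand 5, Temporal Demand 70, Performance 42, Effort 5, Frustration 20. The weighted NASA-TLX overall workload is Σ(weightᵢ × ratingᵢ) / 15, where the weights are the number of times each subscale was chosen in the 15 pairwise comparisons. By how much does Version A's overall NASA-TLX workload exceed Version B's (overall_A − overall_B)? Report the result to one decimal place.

Version A weighted sum = 3·36 + 4·14 + 4·82 + 2·14 + 2·11 + 0·40 = 108 + 56 + 328 + 28 + 22 + 0 = 542; overall_A = 542/15 = 36.1333.
Version B weighted sum = 3·23 + 4·5 + 4·70 + 2·42 + 2·5 + 0·20 = 69 + 20 + 280 + 84 + 10 + 0 = 463; overall_B = 463/15 = 30.8667.
Difference = 36.1333 − 30.8667 = 5.2666 ≈ 5.3.

5.3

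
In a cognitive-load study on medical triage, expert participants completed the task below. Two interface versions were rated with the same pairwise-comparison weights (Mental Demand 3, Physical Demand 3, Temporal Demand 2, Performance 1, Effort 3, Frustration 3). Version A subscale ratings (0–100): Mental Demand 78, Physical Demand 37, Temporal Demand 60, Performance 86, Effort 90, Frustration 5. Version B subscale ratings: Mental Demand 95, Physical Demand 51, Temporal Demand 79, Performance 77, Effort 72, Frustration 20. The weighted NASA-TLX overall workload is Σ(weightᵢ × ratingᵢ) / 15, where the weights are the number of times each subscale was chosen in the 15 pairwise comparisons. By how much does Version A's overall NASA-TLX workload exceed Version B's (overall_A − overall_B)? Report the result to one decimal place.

-7.5

Version A weighted sum = 3·78 + 3·37 + 2·60 + 1·86 + 3·90 + 3·5 = 234 + 111 + 120 + 86 + 270 + 15 = 836; overall_A = 836/15 = 55.7333.
Version B weighted sum = 3·95 + 3·51 + 2·79 + 1·77 + 3·72 + 3·20 = 285 + 153 + 158 + 77 + 216 + 60 = 949; overall_B = 949/15 = 63.2667.
Difference = 55.7333 − 63.2667 = -7.5334 ≈ -7.5.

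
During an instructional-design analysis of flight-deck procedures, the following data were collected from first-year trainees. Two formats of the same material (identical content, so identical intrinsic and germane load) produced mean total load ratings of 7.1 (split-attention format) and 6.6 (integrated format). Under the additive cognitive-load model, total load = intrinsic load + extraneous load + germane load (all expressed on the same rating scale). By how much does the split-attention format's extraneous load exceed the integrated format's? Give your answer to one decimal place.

0.5

Intrinsic and germane load are equal across formats, so the difference in total load equals the difference in extraneous load.
Extraneous-load difference = 7.1 − 6.6 = 0.5.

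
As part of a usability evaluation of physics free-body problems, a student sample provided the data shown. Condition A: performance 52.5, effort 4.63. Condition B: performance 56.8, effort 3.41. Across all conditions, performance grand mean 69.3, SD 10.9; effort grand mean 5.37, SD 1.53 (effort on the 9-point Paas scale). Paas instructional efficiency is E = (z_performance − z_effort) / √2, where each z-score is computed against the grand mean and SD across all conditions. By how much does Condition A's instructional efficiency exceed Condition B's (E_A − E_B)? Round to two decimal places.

-0.84

Condition A: z_P = (52.5 − 69.3)/10.9 = -1.5413; z_E = (4.63 − 5.37)/1.53 = -0.4837; E_A = (-1.5413 − (-0.4837))/√2 = -0.7478.
Condition B: z_P = (56.8 − 69.3)/10.9 = -1.1468; z_E = (3.41 − 5.37)/1.53 = -1.2810; E_B = (-1.1468 − (-1.2810))/√2 = 0.0949.
E_A − E_B = -0.7478 − 0.0949 = -0.8427 ≈ -0.84.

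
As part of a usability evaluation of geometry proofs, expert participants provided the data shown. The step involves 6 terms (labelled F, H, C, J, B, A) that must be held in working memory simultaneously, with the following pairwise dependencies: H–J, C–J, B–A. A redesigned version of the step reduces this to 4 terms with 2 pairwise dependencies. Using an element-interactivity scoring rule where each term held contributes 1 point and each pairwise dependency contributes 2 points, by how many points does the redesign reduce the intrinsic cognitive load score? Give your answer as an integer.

4

Original: 6 × 1 + 3 × 2 = 6 + 6 = 12.
Redesigned: 4 × 1 + 2 × 2 = 4 + 4 = 8.
Reduction = 12 − 8 = 4.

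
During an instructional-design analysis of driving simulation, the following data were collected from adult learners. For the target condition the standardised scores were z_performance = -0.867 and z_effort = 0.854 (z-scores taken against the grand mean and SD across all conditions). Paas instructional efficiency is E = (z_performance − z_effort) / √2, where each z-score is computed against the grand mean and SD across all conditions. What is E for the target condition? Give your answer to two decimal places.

z_P − z_E = -0.867 − 0.854 = -1.7210.
E = -1.7210 / √2 = -1.7210 / 1.41421 = -1.2169 ≈ -1.22.

-1.22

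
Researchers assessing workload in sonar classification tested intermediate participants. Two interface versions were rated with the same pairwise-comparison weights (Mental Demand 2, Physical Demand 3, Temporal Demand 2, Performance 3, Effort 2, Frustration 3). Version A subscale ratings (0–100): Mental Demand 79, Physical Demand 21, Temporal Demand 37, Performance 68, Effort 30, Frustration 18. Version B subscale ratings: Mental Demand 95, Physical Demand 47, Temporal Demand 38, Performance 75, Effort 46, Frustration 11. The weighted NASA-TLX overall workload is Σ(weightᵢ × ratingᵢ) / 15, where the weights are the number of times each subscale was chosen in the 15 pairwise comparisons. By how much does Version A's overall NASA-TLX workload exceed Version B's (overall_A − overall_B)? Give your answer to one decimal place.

Version A weighted sum = 2·79 + 3·21 + 2·37 + 3·68 + 2·30 + 3·18 = 158 + 63 + 74 + 204 + 60 + 54 = 613; overall_A = 613/15 = 40.8667.
Version B weighted sum = 2·95 + 3·47 + 2·38 + 3·75 + 2·46 + 3·11 = 190 + 141 + 76 + 225 + 92 + 33 = 757; overall_B = 757/15 = 50.4667.
Difference = 40.8667 − 50.4667 = -9.6000 ≈ -9.6.

-9.6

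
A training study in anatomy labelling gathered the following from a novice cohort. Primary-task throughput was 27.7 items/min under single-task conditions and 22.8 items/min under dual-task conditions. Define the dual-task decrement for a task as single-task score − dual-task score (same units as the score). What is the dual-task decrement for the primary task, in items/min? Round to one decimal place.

Decrement = 27.7 − 22.8 = 4.9000 items/min ≈ 4.9 items/min.

4.9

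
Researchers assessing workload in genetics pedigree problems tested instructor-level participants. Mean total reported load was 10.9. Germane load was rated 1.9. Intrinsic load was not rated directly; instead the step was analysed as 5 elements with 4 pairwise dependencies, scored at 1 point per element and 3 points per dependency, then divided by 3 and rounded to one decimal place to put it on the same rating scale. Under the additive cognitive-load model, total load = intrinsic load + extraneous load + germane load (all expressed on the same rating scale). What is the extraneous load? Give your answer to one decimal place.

Intrinsic (element-interactivity): (5 × 1 + 4 × 3) / 3 = 17 / 3 = 5.6667 → 5.7.
extraneous load = total − intrinsic − germane
             = 10.9 − 5.7 − 1.9 = 3.3.

3.3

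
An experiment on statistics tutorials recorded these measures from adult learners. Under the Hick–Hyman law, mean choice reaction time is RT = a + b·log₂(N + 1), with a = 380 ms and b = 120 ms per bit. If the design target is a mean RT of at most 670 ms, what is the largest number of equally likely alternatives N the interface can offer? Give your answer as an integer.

Set 380 + 120·log₂(N + 1) ≤ 670.
log₂(N + 1) ≤ (670 − 380) / 120 = 2.4167.
N + 1 ≤ 2^2.4167 = 5.3395.
N ≤ 4.3395, so the largest integer N is 4.

4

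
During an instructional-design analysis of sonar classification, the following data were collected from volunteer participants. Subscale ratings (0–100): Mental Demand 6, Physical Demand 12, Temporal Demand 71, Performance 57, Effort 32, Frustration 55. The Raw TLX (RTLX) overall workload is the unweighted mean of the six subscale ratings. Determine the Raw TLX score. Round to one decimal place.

Sum of ratings = 6 + 12 + 71 + 57 + 32 + 55 = 233.
RTLX = 233 / 6 = 38.8333 ≈ 38.8.

38.8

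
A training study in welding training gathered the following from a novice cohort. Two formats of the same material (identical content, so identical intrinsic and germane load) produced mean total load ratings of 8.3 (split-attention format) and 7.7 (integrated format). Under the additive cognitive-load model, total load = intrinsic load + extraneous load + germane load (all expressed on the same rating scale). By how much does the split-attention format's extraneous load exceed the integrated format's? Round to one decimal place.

Intrinsic and germane load are equal across formats, so the difference in total load equals the difference in extraneous load.
Extraneous-load difference = 8.3 − 7.7 = 0.6.

0.6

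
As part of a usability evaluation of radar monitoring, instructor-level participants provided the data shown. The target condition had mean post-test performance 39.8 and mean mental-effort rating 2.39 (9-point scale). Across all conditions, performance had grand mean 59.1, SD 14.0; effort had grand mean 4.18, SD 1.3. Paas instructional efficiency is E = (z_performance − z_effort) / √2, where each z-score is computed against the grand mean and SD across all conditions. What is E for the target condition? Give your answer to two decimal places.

z_performance = (39.8 − 59.1) / 14.0 = -19.3000 / 14.0 = -1.3786.
z_effort = (2.39 − 4.18) / 1.3 = -1.7900 / 1.3 = -1.3769.
z_P − z_E = -1.3786 − (-1.3769) = -0.0017.
E = -0.0017 / √2 = -0.0017 / 1.41421 = -0.0012 ≈ 0.00.

0.00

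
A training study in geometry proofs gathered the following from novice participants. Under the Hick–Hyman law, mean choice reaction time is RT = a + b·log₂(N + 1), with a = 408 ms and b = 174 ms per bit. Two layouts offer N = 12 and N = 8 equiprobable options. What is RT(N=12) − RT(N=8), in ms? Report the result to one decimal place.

RT(12) = 408 + 174·log₂(13) = 408 + 174·3.7004 = 1051.8696 ms.
RT(8) = 408 + 174·log₂(9) = 408 + 174·3.1699 = 959.5626 ms.
Difference = 1051.8696 − 959.5626 = 92.3070 ≈ 92.3 ms.

92.3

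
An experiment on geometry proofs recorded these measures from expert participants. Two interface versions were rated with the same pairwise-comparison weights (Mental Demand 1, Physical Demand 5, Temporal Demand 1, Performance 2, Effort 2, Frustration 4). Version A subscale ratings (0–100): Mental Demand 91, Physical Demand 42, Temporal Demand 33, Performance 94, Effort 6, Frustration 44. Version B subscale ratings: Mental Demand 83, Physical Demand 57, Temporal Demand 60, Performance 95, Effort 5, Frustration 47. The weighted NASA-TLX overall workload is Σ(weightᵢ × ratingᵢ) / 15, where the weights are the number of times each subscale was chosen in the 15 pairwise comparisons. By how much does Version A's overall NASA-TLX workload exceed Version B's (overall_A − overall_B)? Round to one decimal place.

-7.1

Version A weighted sum = 1·91 + 5·42 + 1·33 + 2·94 + 2·6 + 4·44 = 91 + 210 + 33 + 188 + 12 + 176 = 710; overall_A = 710/15 = 47.3333.
Version B weighted sum = 1·83 + 5·57 + 1·60 + 2·95 + 2·5 + 4·47 = 83 + 285 + 60 + 190 + 10 + 188 = 816; overall_B = 816/15 = 54.4000.
Difference = 47.3333 − 54.4000 = -7.0667 ≈ -7.1.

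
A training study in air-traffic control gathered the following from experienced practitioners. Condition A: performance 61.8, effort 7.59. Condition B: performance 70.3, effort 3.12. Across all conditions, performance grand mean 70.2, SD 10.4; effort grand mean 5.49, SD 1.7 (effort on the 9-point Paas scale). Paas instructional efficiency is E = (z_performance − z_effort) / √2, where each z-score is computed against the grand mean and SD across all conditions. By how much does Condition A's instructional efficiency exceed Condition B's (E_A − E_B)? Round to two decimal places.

Condition A: z_P = (61.8 − 70.2)/10.4 = -0.8077; z_E = (7.59 − 5.49)/1.7 = 1.2353; E_A = (-0.8077 − 1.2353)/√2 = -1.4446.
Condition B: z_P = (70.3 − 70.2)/10.4 = 0.0096; z_E = (3.12 − 5.49)/1.7 = -1.3941; E_B = (0.0096 − (-1.3941))/√2 = 0.9926.
E_A − E_B = -1.4446 − 0.9926 = -2.4372 ≈ -2.44.

-2.44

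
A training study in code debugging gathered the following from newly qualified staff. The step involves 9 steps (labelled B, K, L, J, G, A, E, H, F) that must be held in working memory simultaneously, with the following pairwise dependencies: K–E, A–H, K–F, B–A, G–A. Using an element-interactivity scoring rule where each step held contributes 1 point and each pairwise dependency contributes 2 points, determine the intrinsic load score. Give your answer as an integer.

Count of steps held simultaneously: 9.
Count of pairwise dependencies listed: 5.
Element contribution: 9 × 1 = 9.
Interaction contribution: 5 × 2 = 10.
Intrinsic load = 9 + 10 = 19.

19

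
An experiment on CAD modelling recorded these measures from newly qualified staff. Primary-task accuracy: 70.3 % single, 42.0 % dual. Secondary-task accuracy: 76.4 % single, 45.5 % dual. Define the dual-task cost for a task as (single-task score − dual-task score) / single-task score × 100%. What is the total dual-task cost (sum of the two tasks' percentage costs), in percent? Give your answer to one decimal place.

Primary cost = (70.3 − 42.0) / 70.3 × 100% = 40.2560%.
Secondary cost = (76.4 − 45.5) / 76.4 × 100% = 40.4450%.
Total = 40.2560% + 40.4450% = 80.7010% ≈ 80.7%.

80.7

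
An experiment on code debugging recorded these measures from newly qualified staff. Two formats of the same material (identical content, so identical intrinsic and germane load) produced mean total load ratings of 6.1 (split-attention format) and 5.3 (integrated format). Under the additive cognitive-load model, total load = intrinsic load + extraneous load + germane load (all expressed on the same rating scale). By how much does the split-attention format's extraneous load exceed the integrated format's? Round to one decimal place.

0.8

Intrinsic and germane load are equal across formats, so the difference in total load equals the difference in extraneous load.
Extraneous-load difference = 6.1 − 5.3 = 0.8.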